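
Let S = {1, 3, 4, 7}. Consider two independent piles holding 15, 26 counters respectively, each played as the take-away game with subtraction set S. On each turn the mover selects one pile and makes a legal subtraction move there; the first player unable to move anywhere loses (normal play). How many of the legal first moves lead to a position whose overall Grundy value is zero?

2

All piles use S = {1, 3, 4, 7}:
n :  0  1  2  3  4  5  6  7  8  9 10 11 12 13 14 15 16 17 18 19 20 21 22 23 24 25 26
G :  0  1  0  1  2  3  2  3  0  1  0  1  2  3  2  3  0  1  0  1  2  3  2  3  0  1  0
Pile A: G(15) = 3.
Pile B: G(26) = 0.
Combined Grundy value = 3 ⊕ 0 = 3.
A winning move leaves total XOR = 0, i.e. changes one component's Grundy value g to g ⊕ X where X is the current total.
Pile A: need g' = 3⊕3 = 0. Options: 15−1→G=2, 15−3→G=2, 15−4→G=1, 15−7→G=0. Hits: 1.
Pile B: need g' = 0⊕3 = 3. Options: 26−1→G=1, 26−3→G=3, 26−4→G=2, 26−7→G=1. Hits: 1.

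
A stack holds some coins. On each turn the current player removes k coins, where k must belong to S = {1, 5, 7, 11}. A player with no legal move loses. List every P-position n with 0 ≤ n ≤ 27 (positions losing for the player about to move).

n :  0  1  2  3  4  5  6  7  8  9 10 11 12 13 14 15 16 17 18 19 20 21 22 23 24 25 26 27
G :  0  1  0  1  0  1  0  1  0  1  0  1  0  1  0  1  0  1  0  1  0  1  0  1  0  1  0  1
P-positions are exactly the n with G(n) = 0.

0, 2, 4, 6, 8, 10, 12, 14, 16, 18, 20, 22, 24, 26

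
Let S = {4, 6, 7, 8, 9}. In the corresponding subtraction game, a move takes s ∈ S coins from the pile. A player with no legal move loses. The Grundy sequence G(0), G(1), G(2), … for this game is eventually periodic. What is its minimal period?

13

G(0) = 0
G(1) = mex{} = 0
G(2) = mex{} = 0
G(3) = mex{} = 0
G(4) = mex{0} = 1
G(5) = mex{0} = 1
G(6) = mex{0,0} = 1
G(7) = mex{0,0,0} = 1
G(8) = mex{1,0,0,0} = 2
G(9) = mex{1,0,0,0,0} = 2
G(10) = mex{1,1,0,0,0} = 2
G(11) = mex{1,1,1,0,0} = 2
G(12) = mex{2,1,1,1,0} = 3
G(13) = mex{2,1,1,1,1} = 0
G(14) = mex{2,2,1,1,1} = 0
G(15) = mex{2,2,2,1,1} = 0
G(16) = mex{3,2,2,2,1} = 0
G(17) = mex{0,2,2,2,2} = 1
G(18) = mex{0,3,2,2,2} = 1
G(19) = mex{0,0,3,2,2} = 1
G(20) = mex{0,0,0,3,2} = 1
G(21) = mex{1,0,0,0,3} = 2
G(22) = mex{1,0,0,0,0} = 2
G(23) = mex{1,1,0,0,0} = 2
G(24) = mex{1,1,1,0,0} = 2
G(25) = mex{2,1,1,1,0} = 3
G(26) = mex{2,1,1,1,1} = 0
G(27) = mex{2,2,1,1,1} = 0
G(n+13) = G(n) holds for n = 0,…,8 (a full window of length max(S) = 9), so the sequence is purely periodic with period 13.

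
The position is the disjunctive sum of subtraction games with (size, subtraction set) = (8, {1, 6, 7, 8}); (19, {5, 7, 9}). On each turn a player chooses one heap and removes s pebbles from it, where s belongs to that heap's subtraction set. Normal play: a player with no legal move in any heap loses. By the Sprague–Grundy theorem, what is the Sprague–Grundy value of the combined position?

3

Heap A, S = {1, 6, 7, 8}:
n : 0 1 2 3 4 5 6 7 8
G : 0 1 0 1 0 1 2 3 2
G_A(8) = 2.
Heap B, S = {5, 7, 9}:
G(0) = 0
G(1) = mex{} = 0
G(2) = mex{} = 0
G(3) = mex{} = 0
G(4) = mex{} = 0
G(5) = mex{0} = 1
G(6) = mex{0} = 1
G(7) = mex{0,0} = 1
G(8) = mex{0,0} = 1
G(9) = mex{0,0,0} = 1
G(10) = mex{1,0,0} = 2
G(11) = mex{1,0,0} = 2
G(12) = mex{1,1,0} = 2
G(13) = mex{1,1,0} = 2
G(14) = mex{1,1,1} = 0
G(15) = mex{2,1,1} = 0
G(16) = mex{2,1,1} = 0
G(17) = mex{2,2,1} = 0
G(18) = mex{2,2,1} = 0
G(19) = mex{0,2,2} = 1
G_B(19) = 1.
Combined Grundy value = 2 ⊕ 1 = 3.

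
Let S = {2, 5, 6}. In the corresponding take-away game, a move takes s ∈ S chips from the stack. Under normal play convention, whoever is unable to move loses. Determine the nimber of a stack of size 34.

n :  0  1  2  3  4  5  6  7  8  9 10 11 12 13 14 15 16 17 18 19 20 21 22 23 24 25 26 27 28 29 30 31 32 33 34
G :  0  0  1  1  0  2  1  3  0  2  1  0  0  1  1  0  2  1  3  0  2  1  0  0  1  1  0  2  1  3  0  2  1  0  0

0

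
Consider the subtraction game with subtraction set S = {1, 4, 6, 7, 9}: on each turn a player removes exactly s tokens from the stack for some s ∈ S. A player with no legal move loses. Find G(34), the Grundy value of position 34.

3

n :  0  1  2  3  4  5  6  7  8  9 10 11 12 13 14 15 16 17 18 19 20 21 22 23 24 25 26 27 28 29 30 31 32 33 34
G :  0  1  0  1  2  0  1  2  3  2  0  1  2  0  1  0  1  2  0  1  2  3  2  0  1  2  0  1  0  1  2  0  1  2  3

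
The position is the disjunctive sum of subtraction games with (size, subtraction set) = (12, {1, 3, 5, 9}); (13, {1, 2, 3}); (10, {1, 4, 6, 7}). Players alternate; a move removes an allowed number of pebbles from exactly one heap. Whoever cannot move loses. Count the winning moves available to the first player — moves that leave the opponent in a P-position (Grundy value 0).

7

Heap A, S = {1, 3, 5, 9}:
G(0) = 0
G(1) = mex{0} = 1
G(2) = mex{1} = 0
G(3) = mex{0,0} = 1
G(4) = mex{1,1} = 0
G(5) = mex{0,0,0} = 1
G(6) = mex{1,1,1} = 0
G(7) = mex{0,0,0} = 1
G(8) = mex{1,1,1} = 0
G(9) = mex{0,0,0,0} = 1
G(10) = mex{1,1,1,1} = 0
G(11) = mex{0,0,0,0} = 1
G(12) = mex{1,1,1,1} = 0
G_A(12) = 0.
Heap B, S = {1, 2, 3}:
n :  0  1  2  3  4  5  6  7  8  9 10 11 12 13
G :  0  1  2  3  0  1  2  3  0  1  2  3  0  1
G_B(13) = 1.
Heap C, S = {1, 4, 6, 7}:
n :  0  1  2  3  4  5  6  7  8  9 10
G :  0  1  0  1  2  0  1  2  3  2  0
G_C(10) = 0.
Combined Grundy value = 0 ⊕ 1 ⊕ 0 = 1.
A winning move leaves total XOR = 0, i.e. changes one component's Grundy value g to g ⊕ X where X is the current total.
Heap A: need g' = 0⊕1 = 1. Options: 12−1→G=1, 12−3→G=1, 12−5→G=1, 12−9→G=1. Hits: 4.
Heap B: need g' = 1⊕1 = 0. Options: 13−1→G=0, 13−2→G=3, 13−3→G=2. Hits: 1.
Heap C: need g' = 0⊕1 = 1. Options: 10−1→G=2, 10−4→G=1, 10−6→G=2, 10−7→G=1. Hits: 2.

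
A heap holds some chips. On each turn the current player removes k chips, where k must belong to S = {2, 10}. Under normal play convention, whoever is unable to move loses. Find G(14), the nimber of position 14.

1

G(0) = 0
G(1) = mex{} = 0
G(2) = mex{0} = 1
G(3) = mex{0} = 1
G(4) = mex{1} = 0
G(5) = mex{1} = 0
G(6) = mex{0} = 1
G(7) = mex{0} = 1
G(8) = mex{1} = 0
G(9) = mex{1} = 0
G(10) = mex{0,0} = 1
G(11) = mex{0,0} = 1
G(12) = mex{1,1} = 0
G(13) = mex{1,1} = 0
G(14) = mex{0,0} = 1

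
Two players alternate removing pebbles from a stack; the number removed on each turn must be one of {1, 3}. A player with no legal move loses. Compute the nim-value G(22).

G(0) = 0
G(1) = mex{0} = 1
G(2) = mex{1} = 0
G(3) = mex{0,0} = 1
G(4) = mex{1,1} = 0
G(5) = mex{0,0} = 1
G(6) = mex{1,1} = 0
G(7) = mex{0,0} = 1
G(8) = mex{1,1} = 0
G(9) = mex{0,0} = 1
G(10) = mex{1,1} = 0
G(11) = mex{0,0} = 1
G(12) = mex{1,1} = 0
G(13) = mex{0,0} = 1
G(14) = mex{1,1} = 0
G(15) = mex{0,0} = 1
G(16) = mex{1,1} = 0
G(17) = mex{0,0} = 1
G(18) = mex{1,1} = 0
G(19) = mex{0,0} = 1
G(20) = mex{1,1} = 0
G(21) = mex{0,0} = 1
G(22) = mex{1,1} = 0

0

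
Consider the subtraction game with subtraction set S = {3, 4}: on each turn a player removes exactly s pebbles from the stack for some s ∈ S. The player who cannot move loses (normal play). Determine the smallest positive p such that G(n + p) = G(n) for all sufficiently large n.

G(0) = 0
G(1) = mex{} = 0
G(2) = mex{} = 0
G(3) = mex{0} = 1
G(4) = mex{0,0} = 1
G(5) = mex{0,0} = 1
G(6) = mex{1,0} = 2
G(7) = mex{1,1} = 0
G(8) = mex{1,1} = 0
G(9) = mex{2,1} = 0
G(10) = mex{0,2} = 1
G(11) = mex{0,0} = 1
G(12) = mex{0,0} = 1
G(13) = mex{1,0} = 2
G(14) = mex{1,1} = 0
G(15) = mex{1,1} = 0
G(n+7) = G(n) holds for n = 0,…,3 (a full window of length max(S) = 4), so the sequence is purely periodic with period 7.

7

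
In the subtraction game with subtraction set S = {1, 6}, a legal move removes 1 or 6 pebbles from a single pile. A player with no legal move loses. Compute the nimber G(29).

G(0) = 0
G(1) = mex{0} = 1
G(2) = mex{1} = 0
G(3) = mex{0} = 1
G(4) = mex{1} = 0
G(5) = mex{0} = 1
G(6) = mex{1,0} = 2
G(7) = mex{2,1} = 0
G(8) = mex{0,0} = 1
G(9) = mex{1,1} = 0
G(10) = mex{0,0} = 1
G(11) = mex{1,1} = 0
G(12) = mex{0,2} = 1
G(13) = mex{1,0} = 2
G(14) = mex{2,1} = 0
G(15) = mex{0,0} = 1
G(16) = mex{1,1} = 0
G(17) = mex{0,0} = 1
G(18) = mex{1,1} = 0
G(19) = mex{0,2} = 1
G(20) = mex{1,0} = 2
G(21) = mex{2,1} = 0
G(22) = mex{0,0} = 1
G(23) = mex{1,1} = 0
G(24) = mex{0,0} = 1
G(25) = mex{1,1} = 0
G(26) = mex{0,2} = 1
G(27) = mex{1,0} = 2
G(28) = mex{2,1} = 0
G(29) = mex{0,0} = 1

1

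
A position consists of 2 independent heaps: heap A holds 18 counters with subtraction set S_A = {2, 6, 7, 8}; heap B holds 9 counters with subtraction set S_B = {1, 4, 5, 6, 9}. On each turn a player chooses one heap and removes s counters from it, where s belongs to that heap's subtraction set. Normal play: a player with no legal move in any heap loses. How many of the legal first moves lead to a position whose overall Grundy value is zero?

1

Heap A, S = {2, 6, 7, 8}:
n :  0  1  2  3  4  5  6  7  8  9 10 11 12 13 14 15 16 17 18
G :  0  0  1  1  0  0  1  1  2  2  3  3  2  2  0  0  1  1  0
G_A(18) = 0.
Heap B, S = {1, 4, 5, 6, 9}:
G(0) = 0
G(1) = mex{0} = 1
G(2) = mex{1} = 0
G(3) = mex{0} = 1
G(4) = mex{1,0} = 2
G(5) = mex{2,1,0} = 3
G(6) = mex{3,0,1,0} = 2
G(7) = mex{2,1,0,1} = 3
G(8) = mex{3,2,1,0} = 4
G(9) = mex{4,3,2,1,0} = 5
G_B(9) = 5.
Combined Grundy value = 0 ⊕ 5 = 5.
A winning move leaves total XOR = 0, i.e. changes one component's Grundy value g to g ⊕ X where X is the current total.
Heap A: need g' = 0⊕5 = 5. Options: 18−2→G=1, 18−6→G=2, 18−7→G=3, 18−8→G=3. Hits: 0.
Heap B: need g' = 5⊕5 = 0. Options: 9−1→G=4, 9−4→G=3, 9−5→G=2, 9−6→G=1, 9−9→G=0. Hits: 1.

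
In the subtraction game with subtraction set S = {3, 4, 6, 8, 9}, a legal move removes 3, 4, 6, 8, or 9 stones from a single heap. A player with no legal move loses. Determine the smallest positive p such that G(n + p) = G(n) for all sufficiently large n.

n :  0  1  2  3  4  5  6  7  8  9 10 11 12 13 14 15 16 17 18 19 20 21 22 23 24 25
G :  0  0  0  1  1  1  2  2  2  3  3  3  0  0  0  1  1  1  2  2  2  3  3  3  0  0
G(n+12) = G(n) holds for n = 0,…,8 (a full window of length max(S) = 9), so the sequence is purely periodic with period 12.

12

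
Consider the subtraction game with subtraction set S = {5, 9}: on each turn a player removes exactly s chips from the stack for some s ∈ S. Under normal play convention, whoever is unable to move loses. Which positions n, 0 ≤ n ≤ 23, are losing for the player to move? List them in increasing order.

G(0) = 0
G(1) = mex{} = 0
G(2) = mex{} = 0
G(3) = mex{} = 0
G(4) = mex{} = 0
G(5) = mex{0} = 1
G(6) = mex{0} = 1
G(7) = mex{0} = 1
G(8) = mex{0} = 1
G(9) = mex{0,0} = 1
G(10) = mex{1,0} = 2
G(11) = mex{1,0} = 2
G(12) = mex{1,0} = 2
G(13) = mex{1,0} = 2
G(14) = mex{1,1} = 0
G(15) = mex{2,1} = 0
G(16) = mex{2,1} = 0
G(17) = mex{2,1} = 0
G(18) = mex{2,1} = 0
G(19) = mex{0,2} = 1
G(20) = mex{0,2} = 1
G(21) = mex{0,2} = 1
G(22) = mex{0,2} = 1
G(23) = mex{0,0} = 1
P-positions are exactly the n with G(n) = 0.

0, 1, 2, 3, 4, 14, 15, 16, 17, 18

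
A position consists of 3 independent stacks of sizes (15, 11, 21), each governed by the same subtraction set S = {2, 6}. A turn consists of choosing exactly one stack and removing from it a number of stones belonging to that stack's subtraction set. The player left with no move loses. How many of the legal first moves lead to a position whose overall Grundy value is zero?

0

All stacks use S = {2, 6}:
G(0) = 0
G(1) = mex{} = 0
G(2) = mex{0} = 1
G(3) = mex{0} = 1
G(4) = mex{1} = 0
G(5) = mex{1} = 0
G(6) = mex{0,0} = 1
G(7) = mex{0,0} = 1
G(8) = mex{1,1} = 0
G(9) = mex{1,1} = 0
G(10) = mex{0,0} = 1
G(11) = mex{0,0} = 1
G(12) = mex{1,1} = 0
G(13) = mex{1,1} = 0
G(14) = mex{0,0} = 1
G(15) = mex{0,0} = 1
G(16) = mex{1,1} = 0
G(17) = mex{1,1} = 0
G(18) = mex{0,0} = 1
G(19) = mex{0,0} = 1
G(20) = mex{1,1} = 0
G(21) = mex{1,1} = 0
Stack A: G(15) = 1.
Stack B: G(11) = 1.
Stack C: G(21) = 0.
Combined Grundy value = 1 ⊕ 1 ⊕ 0 = 0.
A winning move leaves total XOR = 0, i.e. changes one component's Grundy value g to g ⊕ X where X is the current total.
Stack A: target g' = 1⊕0 = 1, but every legal move changes the Grundy value (mex property), so 0 moves.
Stack B: target g' = 1⊕0 = 1, but every legal move changes the Grundy value (mex property), so 0 moves.
Stack C: target g' = 0⊕0 = 0, but every legal move changes the Grundy value (mex property), so 0 moves.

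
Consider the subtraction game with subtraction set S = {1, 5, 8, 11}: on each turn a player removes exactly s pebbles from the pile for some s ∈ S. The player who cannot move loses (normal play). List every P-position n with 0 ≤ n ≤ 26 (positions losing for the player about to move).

G(0) = 0
G(1) = mex{0} = 1
G(2) = mex{1} = 0
G(3) = mex{0} = 1
G(4) = mex{1} = 0
G(5) = mex{0,0} = 1
G(6) = mex{1,1} = 0
G(7) = mex{0,0} = 1
G(8) = mex{1,1,0} = 2
G(9) = mex{2,0,1} = 3
G(10) = mex{3,1,0} = 2
G(11) = mex{2,0,1,0} = 3
G(12) = mex{3,1,0,1} = 2
G(13) = mex{2,2,1,0} = 3
G(14) = mex{3,3,0,1} = 2
G(15) = mex{2,2,1,0} = 3
G(16) = mex{3,3,2,1} = 0
G(17) = mex{0,2,3,0} = 1
G(18) = mex{1,3,2,1} = 0
G(19) = mex{0,2,3,2} = 1
G(20) = mex{1,3,2,3} = 0
G(21) = mex{0,0,3,2} = 1
G(22) = mex{1,1,2,3} = 0
G(23) = mex{0,0,3,2} = 1
G(24) = mex{1,1,0,3} = 2
G(25) = mex{2,0,1,2} = 3
G(26) = mex{3,1,0,3} = 2
P-positions are exactly the n with G(n) = 0.

0, 2, 4, 6, 16, 18, 20, 22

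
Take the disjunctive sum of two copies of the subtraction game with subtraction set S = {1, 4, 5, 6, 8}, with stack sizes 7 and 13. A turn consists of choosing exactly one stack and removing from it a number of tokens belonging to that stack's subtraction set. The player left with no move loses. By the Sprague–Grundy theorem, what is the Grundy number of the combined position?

All stacks use S = {1, 4, 5, 6, 8}:
G(0) = 0
G(1) = mex{0} = 1
G(2) = mex{1} = 0
G(3) = mex{0} = 1
G(4) = mex{1,0} = 2
G(5) = mex{2,1,0} = 3
G(6) = mex{3,0,1,0} = 2
G(7) = mex{2,1,0,1} = 3
G(8) = mex{3,2,1,0,0} = 4
G(9) = mex{4,3,2,1,1} = 0
G(10) = mex{0,2,3,2,0} = 1
G(11) = mex{1,3,2,3,1} = 0
G(12) = mex{0,4,3,2,2} = 1
G(13) = mex{1,0,4,3,3} = 2
Stack A: G(7) = 3.
Stack B: G(13) = 2.
Combined Grundy value = 3 ⊕ 2 = 1.

1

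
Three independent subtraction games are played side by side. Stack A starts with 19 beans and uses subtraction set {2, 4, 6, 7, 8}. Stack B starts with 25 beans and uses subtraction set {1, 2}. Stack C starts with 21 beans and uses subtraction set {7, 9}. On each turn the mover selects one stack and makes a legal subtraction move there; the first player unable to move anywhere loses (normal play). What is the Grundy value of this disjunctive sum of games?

Stack A, S = {2, 4, 6, 7, 8}:
n :  0  1  2  3  4  5  6  7  8  9 10 11 12 13 14 15 16 17 18 19
G :  0  0  1  1  2  2  3  3  4  4  0  0  1  1  2  2  3  3  4  4
G_A(19) = 4.
Stack B, S = {1, 2}:
G(0) = 0
G(1) = mex{0} = 1
G(2) = mex{1,0} = 2
G(3) = mex{2,1} = 0
G(4) = mex{0,2} = 1
G(5) = mex{1,0} = 2
G(6) = mex{2,1} = 0
G(7) = mex{0,2} = 1
G(8) = mex{1,0} = 2
G(9) = mex{2,1} = 0
G(10) = mex{0,2} = 1
G(11) = mex{1,0} = 2
G(12) = mex{2,1} = 0
G(13) = mex{0,2} = 1
G(14) = mex{1,0} = 2
G(15) = mex{2,1} = 0
G(16) = mex{0,2} = 1
G(17) = mex{1,0} = 2
G(18) = mex{2,1} = 0
G(19) = mex{0,2} = 1
G(20) = mex{1,0} = 2
G(21) = mex{2,1} = 0
G(22) = mex{0,2} = 1
G(23) = mex{1,0} = 2
G(24) = mex{2,1} = 0
G(25) = mex{0,2} = 1
G_B(25) = 1.
Stack C, S = {7, 9}:
G(0) = 0
G(1) = mex{} = 0
G(2) = mex{} = 0
G(3) = mex{} = 0
G(4) = mex{} = 0
G(5) = mex{} = 0
G(6) = mex{} = 0
G(7) = mex{0} = 1
G(8) = mex{0} = 1
G(9) = mex{0,0} = 1
G(10) = mex{0,0} = 1
G(11) = mex{0,0} = 1
G(12) = mex{0,0} = 1
G(13) = mex{0,0} = 1
G(14) = mex{1,0} = 2
G(15) = mex{1,0} = 2
G(16) = mex{1,1} = 0
G(17) = mex{1,1} = 0
G(18) = mex{1,1} = 0
G(19) = mex{1,1} = 0
G(20) = mex{1,1} = 0
G(21) = mex{2,1} = 0
G_C(21) = 0.
Combined Grundy value = 4 ⊕ 1 ⊕ 0 = 5.

5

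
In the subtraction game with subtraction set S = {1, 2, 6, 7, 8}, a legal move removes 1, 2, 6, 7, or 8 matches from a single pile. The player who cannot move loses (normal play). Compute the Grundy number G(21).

n :  0  1  2  3  4  5  6  7  8  9 10 11 12 13 14 15 16 17 18 19 20 21
G :  0  1  2  0  1  2  3  4  5  3  4  5  0  1  2  0  1  2  3  4  5  3

3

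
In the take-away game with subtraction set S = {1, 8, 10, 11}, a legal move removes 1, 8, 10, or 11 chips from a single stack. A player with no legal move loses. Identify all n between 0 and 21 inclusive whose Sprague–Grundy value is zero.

n :  0  1  2  3  4  5  6  7  8  9 10 11 12 13 14 15 16 17 18 19 20 21
G :  0  1  0  1  0  1  0  1  2  0  1  2  3  2  3  2  3  2  0  1  2  0
P-positions are exactly the n with G(n) = 0.

0, 2, 4, 6, 9, 18, 21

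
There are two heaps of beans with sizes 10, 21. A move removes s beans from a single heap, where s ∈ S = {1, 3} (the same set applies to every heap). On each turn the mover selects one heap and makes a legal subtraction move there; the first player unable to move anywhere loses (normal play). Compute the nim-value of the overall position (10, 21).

1

All heaps use S = {1, 3}:
n :  0  1  2  3  4  5  6  7  8  9 10 11 12 13 14 15 16 17 18 19 20 21
G :  0  1  0  1  0  1  0  1  0  1  0  1  0  1  0  1  0  1  0  1  0  1
Heap A: G(10) = 0.
Heap B: G(21) = 1.
Combined Grundy value = 0 ⊕ 1 = 1.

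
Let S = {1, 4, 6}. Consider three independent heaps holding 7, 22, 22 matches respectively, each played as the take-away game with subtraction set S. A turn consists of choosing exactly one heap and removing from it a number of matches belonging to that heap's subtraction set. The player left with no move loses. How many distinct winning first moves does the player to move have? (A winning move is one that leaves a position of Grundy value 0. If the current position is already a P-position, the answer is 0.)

All heaps use S = {1, 4, 6}:
G(0) = 0
G(1) = mex{0} = 1
G(2) = mex{1} = 0
G(3) = mex{0} = 1
G(4) = mex{1,0} = 2
G(5) = mex{2,1} = 0
G(6) = mex{0,0,0} = 1
G(7) = mex{1,1,1} = 0
G(8) = mex{0,2,0} = 1
G(9) = mex{1,0,1} = 2
G(10) = mex{2,1,2} = 0
G(11) = mex{0,0,0} = 1
G(12) = mex{1,1,1} = 0
G(13) = mex{0,2,0} = 1
G(14) = mex{1,0,1} = 2
G(15) = mex{2,1,2} = 0
G(16) = mex{0,0,0} = 1
G(17) = mex{1,1,1} = 0
G(18) = mex{0,2,0} = 1
G(19) = mex{1,0,1} = 2
G(20) = mex{2,1,2} = 0
G(21) = mex{0,0,0} = 1
G(22) = mex{1,1,1} = 0
Heap A: G(7) = 0.
Heap B: G(22) = 0.
Heap C: G(22) = 0.
Combined Grundy value = 0 ⊕ 0 ⊕ 0 = 0.
A winning move leaves total XOR = 0, i.e. changes one component's Grundy value g to g ⊕ X where X is the current total.
Heap A: target g' = 0⊕0 = 0, but every legal move changes the Grundy value (mex property), so 0 moves.
Heap B: target g' = 0⊕0 = 0, but every legal move changes the Grundy value (mex property), so 0 moves.
Heap C: target g' = 0⊕0 = 0, but every legal move changes the Grundy value (mex property), so 0 moves.

0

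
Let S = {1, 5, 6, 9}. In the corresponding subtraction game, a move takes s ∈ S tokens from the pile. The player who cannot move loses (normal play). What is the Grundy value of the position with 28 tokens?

G(0) = 0
G(1) = mex{0} = 1
G(2) = mex{1} = 0
G(3) = mex{0} = 1
G(4) = mex{1} = 0
G(5) = mex{0,0} = 1
G(6) = mex{1,1,0} = 2
G(7) = mex{2,0,1} = 3
G(8) = mex{3,1,0} = 2
G(9) = mex{2,0,1,0} = 3
G(10) = mex{3,1,0,1} = 2
G(11) = mex{2,2,1,0} = 3
G(12) = mex{3,3,2,1} = 0
G(13) = mex{0,2,3,0} = 1
G(14) = mex{1,3,2,1} = 0
G(15) = mex{0,2,3,2} = 1
G(16) = mex{1,3,2,3} = 0
G(17) = mex{0,0,3,2} = 1
G(18) = mex{1,1,0,3} = 2
G(19) = mex{2,0,1,2} = 3
G(20) = mex{3,1,0,3} = 2
G(21) = mex{2,0,1,0} = 3
G(22) = mex{3,1,0,1} = 2
G(23) = mex{2,2,1,0} = 3
G(24) = mex{3,3,2,1} = 0
G(25) = mex{0,2,3,0} = 1
G(26) = mex{1,3,2,1} = 0
G(27) = mex{0,2,3,2} = 1
G(28) = mex{1,3,2,3} = 0

0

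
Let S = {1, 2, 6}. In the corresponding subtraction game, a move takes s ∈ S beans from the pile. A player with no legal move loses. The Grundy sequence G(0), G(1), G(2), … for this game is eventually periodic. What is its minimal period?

G(0) = 0
G(1) = mex{0} = 1
G(2) = mex{1,0} = 2
G(3) = mex{2,1} = 0
G(4) = mex{0,2} = 1
G(5) = mex{1,0} = 2
G(6) = mex{2,1,0} = 3
G(7) = mex{3,2,1} = 0
G(8) = mex{0,3,2} = 1
G(9) = mex{1,0,0} = 2
G(10) = mex{2,1,1} = 0
G(11) = mex{0,2,2} = 1
G(12) = mex{1,0,3} = 2
G(13) = mex{2,1,0} = 3
G(14) = mex{3,2,1} = 0
G(15) = mex{0,3,2} = 1
G(n+7) = G(n) holds for n = 0,…,5 (a full window of length max(S) = 6), so the sequence is purely periodic with period 7.

7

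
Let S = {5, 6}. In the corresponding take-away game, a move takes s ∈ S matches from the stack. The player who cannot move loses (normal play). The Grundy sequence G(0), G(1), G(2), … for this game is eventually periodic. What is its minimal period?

G(0) = 0
G(1) = mex{} = 0
G(2) = mex{} = 0
G(3) = mex{} = 0
G(4) = mex{} = 0
G(5) = mex{0} = 1
G(6) = mex{0,0} = 1
G(7) = mex{0,0} = 1
G(8) = mex{0,0} = 1
G(9) = mex{0,0} = 1
G(10) = mex{1,0} = 2
G(11) = mex{1,1} = 0
G(12) = mex{1,1} = 0
G(13) = mex{1,1} = 0
G(14) = mex{1,1} = 0
G(15) = mex{2,1} = 0
G(16) = mex{0,2} = 1
G(17) = mex{0,0} = 1
G(18) = mex{0,0} = 1
G(19) = mex{0,0} = 1
G(20) = mex{0,0} = 1
G(21) = mex{1,0} = 2
G(22) = mex{1,1} = 0
G(23) = mex{1,1} = 0
G(n+11) = G(n) holds for n = 0,…,5 (a full window of length max(S) = 6), so the sequence is purely periodic with period 11.

11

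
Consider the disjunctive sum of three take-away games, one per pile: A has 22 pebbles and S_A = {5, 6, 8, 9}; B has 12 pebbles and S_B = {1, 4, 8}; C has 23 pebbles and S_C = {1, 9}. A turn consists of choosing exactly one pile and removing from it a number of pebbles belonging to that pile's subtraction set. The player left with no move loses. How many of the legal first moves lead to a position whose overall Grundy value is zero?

0

Pile A, S = {5, 6, 8, 9}:
n :  0  1  2  3  4  5  6  7  8  9 10 11 12 13 14 15 16 17 18 19 20 21 22
G :  0  0  0  0  0  1  1  1  1  1  2  2  2  2  0  0  0  0  0  1  1  1  1
G_A(22) = 1.
Pile B, S = {1, 4, 8}:
n :  0  1  2  3  4  5  6  7  8  9 10 11 12
G :  0  1  0  1  2  0  1  0  1  2  3  2  0
G_B(12) = 0.
Pile C, S = {1, 9}:
n :  0  1  2  3  4  5  6  7  8  9 10 11 12 13 14 15 16 17 18 19 20 21 22 23
G :  0  1  0  1  0  1  0  1  0  1  0  1  0  1  0  1  0  1  0  1  0  1  0  1
G_C(23) = 1.
Combined Grundy value = 1 ⊕ 0 ⊕ 1 = 0.
A winning move leaves total XOR = 0, i.e. changes one component's Grundy value g to g ⊕ X where X is the current total.
Pile A: target g' = 1⊕0 = 1, but every legal move changes the Grundy value (mex property), so 0 moves.
Pile B: target g' = 0⊕0 = 0, but every legal move changes the Grundy value (mex property), so 0 moves.
Pile C: target g' = 1⊕0 = 1, but every legal move changes the Grundy value (mex property), so 0 moves.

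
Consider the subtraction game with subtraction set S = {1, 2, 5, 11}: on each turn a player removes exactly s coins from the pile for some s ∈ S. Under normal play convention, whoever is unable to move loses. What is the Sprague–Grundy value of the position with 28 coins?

n :  0  1  2  3  4  5  6  7  8  9 10 11 12 13 14 15 16 17 18 19 20 21 22 23 24 25 26 27 28
G :  0  1  2  0  1  2  0  1  2  0  1  2  0  1  2  0  1  2  0  1  2  0  1  2  0  1  2  0  1

1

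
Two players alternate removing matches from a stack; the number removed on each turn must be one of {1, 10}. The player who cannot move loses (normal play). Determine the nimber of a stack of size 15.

n :  0  1  2  3  4  5  6  7  8  9 10 11 12 13 14 15
G :  0  1  0  1  0  1  0  1  0  1  2  0  1  0  1  0

0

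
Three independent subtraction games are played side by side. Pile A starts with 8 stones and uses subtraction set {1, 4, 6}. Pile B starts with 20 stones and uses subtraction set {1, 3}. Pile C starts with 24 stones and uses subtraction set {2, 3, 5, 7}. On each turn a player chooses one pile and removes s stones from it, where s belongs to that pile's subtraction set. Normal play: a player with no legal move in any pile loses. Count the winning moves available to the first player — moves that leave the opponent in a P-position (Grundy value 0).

1

Pile A, S = {1, 4, 6}:
G(0) = 0
G(1) = mex{0} = 1
G(2) = mex{1} = 0
G(3) = mex{0} = 1
G(4) = mex{1,0} = 2
G(5) = mex{2,1} = 0
G(6) = mex{0,0,0} = 1
G(7) = mex{1,1,1} = 0
G(8) = mex{0,2,0} = 1
G_A(8) = 1.
Pile B, S = {1, 3}:
G(0) = 0
G(1) = mex{0} = 1
G(2) = mex{1} = 0
G(3) = mex{0,0} = 1
G(4) = mex{1,1} = 0
G(5) = mex{0,0} = 1
G(6) = mex{1,1} = 0
G(7) = mex{0,0} = 1
G(8) = mex{1,1} = 0
G(9) = mex{0,0} = 1
G(10) = mex{1,1} = 0
G(11) = mex{0,0} = 1
G(12) = mex{1,1} = 0
G(13) = mex{0,0} = 1
G(14) = mex{1,1} = 0
G(15) = mex{0,0} = 1
G(16) = mex{1,1} = 0
G(17) = mex{0,0} = 1
G(18) = mex{1,1} = 0
G(19) = mex{0,0} = 1
G(20) = mex{1,1} = 0
G_B(20) = 0.
Pile C, S = {2, 3, 5, 7}:
G(0) = 0
G(1) = mex{} = 0
G(2) = mex{0} = 1
G(3) = mex{0,0} = 1
G(4) = mex{1,0} = 2
G(5) = mex{1,1,0} = 2
G(6) = mex{2,1,0} = 3
G(7) = mex{2,2,1,0} = 3
G(8) = mex{3,2,1,0} = 4
G(9) = mex{3,3,2,1} = 0
G(10) = mex{4,3,2,1} = 0
G(11) = mex{0,4,3,2} = 1
G(12) = mex{0,0,3,2} = 1
G(13) = mex{1,0,4,3} = 2
G(14) = mex{1,1,0,3} = 2
G(15) = mex{2,1,0,4} = 3
G(16) = mex{2,2,1,0} = 3
G(17) = mex{3,2,1,0} = 4
G(18) = mex{3,3,2,1} = 0
G(19) = mex{4,3,2,1} = 0
G(20) = mex{0,4,3,2} = 1
G(21) = mex{0,0,3,2} = 1
G(22) = mex{1,0,4,3} = 2
G(23) = mex{1,1,0,3} = 2
G(24) = mex{2,1,0,4} = 3
G_C(24) = 3.
Combined Grundy value = 1 ⊕ 0 ⊕ 3 = 2.
A winning move leaves total XOR = 0, i.e. changes one component's Grundy value g to g ⊕ X where X is the current total.
Pile A: need g' = 1⊕2 = 3. Options: 8−1→G=0, 8−4→G=2, 8−6→G=0. Hits: 0.
Pile B: need g' = 0⊕2 = 2. Options: 20−1→G=1, 20−3→G=1. Hits: 0.
Pile C: need g' = 3⊕2 = 1. Options: 24−2→G=2, 24−3→G=1, 24−5→G=0, 24−7→G=4. Hits: 1.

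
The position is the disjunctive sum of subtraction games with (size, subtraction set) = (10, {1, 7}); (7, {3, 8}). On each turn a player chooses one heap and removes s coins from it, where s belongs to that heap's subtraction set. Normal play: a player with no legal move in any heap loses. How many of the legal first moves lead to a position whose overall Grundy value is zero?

0

Heap A, S = {1, 7}:
n :  0  1  2  3  4  5  6  7  8  9 10
G :  0  1  0  1  0  1  0  1  0  1  0
G_A(10) = 0.
Heap B, S = {3, 8}:
G(0) = 0
G(1) = mex{} = 0
G(2) = mex{} = 0
G(3) = mex{0} = 1
G(4) = mex{0} = 1
G(5) = mex{0} = 1
G(6) = mex{1} = 0
G(7) = mex{1} = 0
G_B(7) = 0.
Combined Grundy value = 0 ⊕ 0 = 0.
A winning move leaves total XOR = 0, i.e. changes one component's Grundy value g to g ⊕ X where X is the current total.
Heap A: target g' = 0⊕0 = 0, but every legal move changes the Grundy value (mex property), so 0 moves.
Heap B: target g' = 0⊕0 = 0, but every legal move changes the Grundy value (mex property), so 0 moves.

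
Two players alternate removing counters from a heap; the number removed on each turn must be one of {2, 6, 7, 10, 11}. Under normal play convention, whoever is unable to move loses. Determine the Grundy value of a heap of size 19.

G(0) = 0
G(1) = mex{} = 0
G(2) = mex{0} = 1
G(3) = mex{0} = 1
G(4) = mex{1} = 0
G(5) = mex{1} = 0
G(6) = mex{0,0} = 1
G(7) = mex{0,0,0} = 1
G(8) = mex{1,1,0} = 2
G(9) = mex{1,1,1} = 0
G(10) = mex{2,0,1,0} = 3
G(11) = mex{0,0,0,0,0} = 1
G(12) = mex{3,1,0,1,0} = 2
G(13) = mex{1,1,1,1,1} = 0
G(14) = mex{2,2,1,0,1} = 3
G(15) = mex{0,0,2,0,0} = 1
G(16) = mex{3,3,0,1,0} = 2
G(17) = mex{1,1,3,1,1} = 0
G(18) = mex{2,2,1,2,1} = 0
G(19) = mex{0,0,2,0,2} = 1

1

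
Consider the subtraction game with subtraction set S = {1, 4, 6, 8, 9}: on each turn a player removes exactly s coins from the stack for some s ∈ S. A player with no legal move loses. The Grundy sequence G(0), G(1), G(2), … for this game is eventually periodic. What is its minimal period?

17

n :  0  1  2  3  4  5  6  7  8  9 10 11 12 13 14 15 16 17 18 19 20 21 22 23 24 25 26 27 28 29 30 31 32 33 34 35
G :  0  1  0  1  2  0  1  0  1  2  3  2  0  1  2  3  2  0  1  0  1  2  0  1  0  1  2  3  2  0  1  2  3  2  0  1
G(n+17) = G(n) holds for n = 0,…,8 (a full window of length max(S) = 9), so the sequence is purely periodic with period 17.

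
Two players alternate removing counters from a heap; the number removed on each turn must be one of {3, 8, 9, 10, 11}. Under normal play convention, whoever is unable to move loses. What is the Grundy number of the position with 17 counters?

n :  0  1  2  3  4  5  6  7  8  9 10 11 12 13 14 15 16 17
G :  0  0  0  1  1  1  0  0  2  1  1  3  2  2  2  3  3  3

3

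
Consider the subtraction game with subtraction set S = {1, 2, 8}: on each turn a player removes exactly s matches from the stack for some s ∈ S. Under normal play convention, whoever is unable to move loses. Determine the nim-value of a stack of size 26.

2

n :  0  1  2  3  4  5  6  7  8  9 10 11 12 13 14 15 16 17 18 19 20 21 22 23 24 25 26
G :  0  1  2  0  1  2  0  1  2  0  1  2  0  1  2  0  1  2  0  1  2  0  1  2  0  1  2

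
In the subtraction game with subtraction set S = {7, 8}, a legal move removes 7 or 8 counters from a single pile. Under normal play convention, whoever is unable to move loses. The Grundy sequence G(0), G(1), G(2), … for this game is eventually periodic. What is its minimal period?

15

n :  0  1  2  3  4  5  6  7  8  9 10 11 12 13 14 15 16 17 18 19 20 21 22 23 24 25 26 27 28 29 30 31
G :  0  0  0  0  0  0  0  1  1  1  1  1  1  1  2  0  0  0  0  0  0  0  1  1  1  1  1  1  1  2  0  0
G(n+15) = G(n) holds for n = 0,…,7 (a full window of length max(S) = 8), so the sequence is purely periodic with period 15.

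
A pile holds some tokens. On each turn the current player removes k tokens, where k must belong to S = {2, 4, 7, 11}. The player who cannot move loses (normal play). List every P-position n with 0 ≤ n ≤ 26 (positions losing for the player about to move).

G(0) = 0
G(1) = mex{} = 0
G(2) = mex{0} = 1
G(3) = mex{0} = 1
G(4) = mex{1,0} = 2
G(5) = mex{1,0} = 2
G(6) = mex{2,1} = 0
G(7) = mex{2,1,0} = 3
G(8) = mex{0,2,0} = 1
G(9) = mex{3,2,1} = 0
G(10) = mex{1,0,1} = 2
G(11) = mex{0,3,2,0} = 1
G(12) = mex{2,1,2,0} = 3
G(13) = mex{1,0,0,1} = 2
G(14) = mex{3,2,3,1} = 0
G(15) = mex{2,1,1,2} = 0
G(16) = mex{0,3,0,2} = 1
G(17) = mex{0,2,2,0} = 1
G(18) = mex{1,0,1,3} = 2
G(19) = mex{1,0,3,1} = 2
G(20) = mex{2,1,2,0} = 3
G(21) = mex{2,1,0,2} = 3
G(22) = mex{3,2,0,1} = 4
G(23) = mex{3,2,1,3} = 0
G(24) = mex{4,3,1,2} = 0
G(25) = mex{0,3,2,0} = 1
G(26) = mex{0,4,2,0} = 1
P-positions are exactly the n with G(n) = 0.

0, 1, 6, 9, 14, 15, 23, 24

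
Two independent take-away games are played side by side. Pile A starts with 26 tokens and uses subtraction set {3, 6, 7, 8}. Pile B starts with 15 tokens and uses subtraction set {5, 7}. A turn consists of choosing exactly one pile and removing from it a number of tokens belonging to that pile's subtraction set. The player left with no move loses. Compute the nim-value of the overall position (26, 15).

Pile A, S = {3, 6, 7, 8}:
G(0) = 0
G(1) = mex{} = 0
G(2) = mex{} = 0
G(3) = mex{0} = 1
G(4) = mex{0} = 1
G(5) = mex{0} = 1
G(6) = mex{1,0} = 2
G(7) = mex{1,0,0} = 2
G(8) = mex{1,0,0,0} = 2
G(9) = mex{2,1,0,0} = 3
G(10) = mex{2,1,1,0} = 3
G(11) = mex{2,1,1,1} = 0
G(12) = mex{3,2,1,1} = 0
G(13) = mex{3,2,2,1} = 0
G(14) = mex{0,2,2,2} = 1
G(15) = mex{0,3,2,2} = 1
G(16) = mex{0,3,3,2} = 1
G(17) = mex{1,0,3,3} = 2
G(18) = mex{1,0,0,3} = 2
G(19) = mex{1,0,0,0} = 2
G(20) = mex{2,1,0,0} = 3
G(21) = mex{2,1,1,0} = 3
G(22) = mex{2,1,1,1} = 0
G(23) = mex{3,2,1,1} = 0
G(24) = mex{3,2,2,1} = 0
G(25) = mex{0,2,2,2} = 1
G(26) = mex{0,3,2,2} = 1
G_A(26) = 1.
Pile B, S = {5, 7}:
G(0) = 0
G(1) = mex{} = 0
G(2) = mex{} = 0
G(3) = mex{} = 0
G(4) = mex{} = 0
G(5) = mex{0} = 1
G(6) = mex{0} = 1
G(7) = mex{0,0} = 1
G(8) = mex{0,0} = 1
G(9) = mex{0,0} = 1
G(10) = mex{1,0} = 2
G(11) = mex{1,0} = 2
G(12) = mex{1,1} = 0
G(13) = mex{1,1} = 0
G(14) = mex{1,1} = 0
G(15) = mex{2,1} = 0
G_B(15) = 0.
Combined Grundy value = 1 ⊕ 0 = 1.

1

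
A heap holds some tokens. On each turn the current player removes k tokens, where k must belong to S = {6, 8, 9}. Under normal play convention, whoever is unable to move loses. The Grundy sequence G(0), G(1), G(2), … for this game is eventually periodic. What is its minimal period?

G(0) = 0
G(1) = mex{} = 0
G(2) = mex{} = 0
G(3) = mex{} = 0
G(4) = mex{} = 0
G(5) = mex{} = 0
G(6) = mex{0} = 1
G(7) = mex{0} = 1
G(8) = mex{0,0} = 1
G(9) = mex{0,0,0} = 1
G(10) = mex{0,0,0} = 1
G(11) = mex{0,0,0} = 1
G(12) = mex{1,0,0} = 2
G(13) = mex{1,0,0} = 2
G(14) = mex{1,1,0} = 2
G(15) = mex{1,1,1} = 0
G(16) = mex{1,1,1} = 0
G(17) = mex{1,1,1} = 0
G(18) = mex{2,1,1} = 0
G(19) = mex{2,1,1} = 0
G(20) = mex{2,2,1} = 0
G(21) = mex{0,2,2} = 1
G(22) = mex{0,2,2} = 1
G(23) = mex{0,0,2} = 1
G(24) = mex{0,0,0} = 1
G(25) = mex{0,0,0} = 1
G(26) = mex{0,0,0} = 1
G(27) = mex{1,0,0} = 2
G(28) = mex{1,0,0} = 2
G(29) = mex{1,1,0} = 2
G(30) = mex{1,1,1} = 0
G(31) = mex{1,1,1} = 0
G(n+15) = G(n) holds for n = 0,…,8 (a full window of length max(S) = 9), so the sequence is purely periodic with period 15.

15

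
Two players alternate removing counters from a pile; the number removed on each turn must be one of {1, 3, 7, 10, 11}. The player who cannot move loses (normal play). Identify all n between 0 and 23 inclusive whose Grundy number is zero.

0, 2, 4, 6, 8, 20, 22

n :  0  1  2  3  4  5  6  7  8  9 10 11 12 13 14 15 16 17 18 19 20 21 22 23
G :  0  1  0  1  0  1  0  1  0  1  2  3  2  3  2  3  2  3  2  3  0  1  0  1
P-positions are exactly the n with G(n) = 0.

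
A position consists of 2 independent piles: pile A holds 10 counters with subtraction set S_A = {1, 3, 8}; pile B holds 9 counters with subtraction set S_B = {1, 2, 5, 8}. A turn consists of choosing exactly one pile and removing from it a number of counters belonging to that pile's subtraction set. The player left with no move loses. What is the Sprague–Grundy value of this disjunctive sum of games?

2

Pile A, S = {1, 3, 8}:
n :  0  1  2  3  4  5  6  7  8  9 10
G :  0  1  0  1  0  1  0  1  2  3  2
G_A(10) = 2.
Pile B, S = {1, 2, 5, 8}:
n : 0 1 2 3 4 5 6 7 8 9
G : 0 1 2 0 1 2 0 1 2 0
G_B(9) = 0.
Combined Grundy value = 2 ⊕ 0 = 2.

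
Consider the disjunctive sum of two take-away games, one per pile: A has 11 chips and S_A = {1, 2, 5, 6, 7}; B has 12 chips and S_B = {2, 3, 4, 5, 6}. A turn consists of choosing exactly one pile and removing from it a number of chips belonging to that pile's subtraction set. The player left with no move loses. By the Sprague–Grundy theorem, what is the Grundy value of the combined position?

Pile A, S = {1, 2, 5, 6, 7}:
n :  0  1  2  3  4  5  6  7  8  9 10 11
G :  0  1  2  0  1  2  3  4  5  3  4  0
G_A(11) = 0.
Pile B, S = {2, 3, 4, 5, 6}:
n :  0  1  2  3  4  5  6  7  8  9 10 11 12
G :  0  0  1  1  2  2  3  3  0  0  1  1  2
G_B(12) = 2.
Combined Grundy value = 0 ⊕ 2 = 2.

2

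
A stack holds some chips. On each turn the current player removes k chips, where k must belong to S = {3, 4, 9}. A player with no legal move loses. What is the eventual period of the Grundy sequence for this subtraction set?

13

G(0) = 0
G(1) = mex{} = 0
G(2) = mex{} = 0
G(3) = mex{0} = 1
G(4) = mex{0,0} = 1
G(5) = mex{0,0} = 1
G(6) = mex{1,0} = 2
G(7) = mex{1,1} = 0
G(8) = mex{1,1} = 0
G(9) = mex{2,1,0} = 3
G(10) = mex{0,2,0} = 1
G(11) = mex{0,0,0} = 1
G(12) = mex{3,0,1} = 2
G(13) = mex{1,3,1} = 0
G(14) = mex{1,1,1} = 0
G(15) = mex{2,1,2} = 0
G(16) = mex{0,2,0} = 1
G(17) = mex{0,0,0} = 1
G(18) = mex{0,0,3} = 1
G(19) = mex{1,0,1} = 2
G(20) = mex{1,1,1} = 0
G(21) = mex{1,1,2} = 0
G(22) = mex{2,1,0} = 3
G(23) = mex{0,2,0} = 1
G(24) = mex{0,0,0} = 1
G(25) = mex{3,0,1} = 2
G(26) = mex{1,3,1} = 0
G(27) = mex{1,1,1} = 0
G(n+13) = G(n) holds for n = 0,…,8 (a full window of length max(S) = 9), so the sequence is purely periodic with period 13.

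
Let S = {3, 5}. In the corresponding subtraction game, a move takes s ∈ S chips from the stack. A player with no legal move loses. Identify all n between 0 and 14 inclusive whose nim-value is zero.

0, 1, 2, 8, 9, 10

G(0) = 0
G(1) = mex{} = 0
G(2) = mex{} = 0
G(3) = mex{0} = 1
G(4) = mex{0} = 1
G(5) = mex{0,0} = 1
G(6) = mex{1,0} = 2
G(7) = mex{1,0} = 2
G(8) = mex{1,1} = 0
G(9) = mex{2,1} = 0
G(10) = mex{2,1} = 0
G(11) = mex{0,2} = 1
G(12) = mex{0,2} = 1
G(13) = mex{0,0} = 1
G(14) = mex{1,0} = 2
P-positions are exactly the n with G(n) = 0.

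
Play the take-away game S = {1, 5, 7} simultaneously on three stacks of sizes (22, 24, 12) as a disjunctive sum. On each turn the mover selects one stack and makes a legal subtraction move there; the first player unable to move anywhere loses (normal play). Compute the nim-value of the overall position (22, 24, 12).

0

All stacks use S = {1, 5, 7}:
G(0) = 0
G(1) = mex{0} = 1
G(2) = mex{1} = 0
G(3) = mex{0} = 1
G(4) = mex{1} = 0
G(5) = mex{0,0} = 1
G(6) = mex{1,1} = 0
G(7) = mex{0,0,0} = 1
G(8) = mex{1,1,1} = 0
G(9) = mex{0,0,0} = 1
G(10) = mex{1,1,1} = 0
G(11) = mex{0,0,0} = 1
G(12) = mex{1,1,1} = 0
G(13) = mex{0,0,0} = 1
G(14) = mex{1,1,1} = 0
G(15) = mex{0,0,0} = 1
G(16) = mex{1,1,1} = 0
G(17) = mex{0,0,0} = 1
G(18) = mex{1,1,1} = 0
G(19) = mex{0,0,0} = 1
G(20) = mex{1,1,1} = 0
G(21) = mex{0,0,0} = 1
G(22) = mex{1,1,1} = 0
G(23) = mex{0,0,0} = 1
G(24) = mex{1,1,1} = 0
Stack A: G(22) = 0.
Stack B: G(24) = 0.
Stack C: G(12) = 0.
Combined Grundy value = 0 ⊕ 0 ⊕ 0 = 0.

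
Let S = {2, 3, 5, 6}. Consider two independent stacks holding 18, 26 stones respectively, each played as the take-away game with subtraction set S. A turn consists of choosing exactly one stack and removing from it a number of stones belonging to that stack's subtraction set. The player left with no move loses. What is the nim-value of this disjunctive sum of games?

All stacks use S = {2, 3, 5, 6}:
n :  0  1  2  3  4  5  6  7  8  9 10 11 12 13 14 15 16 17 18 19 20 21 22 23 24 25 26
G :  0  0  1  1  2  2  3  3  0  0  1  1  2  2  3  3  0  0  1  1  2  2  3  3  0  0  1
Stack A: G(18) = 1.
Stack B: G(26) = 1.
Combined Grundy value = 1 ⊕ 1 = 0.

0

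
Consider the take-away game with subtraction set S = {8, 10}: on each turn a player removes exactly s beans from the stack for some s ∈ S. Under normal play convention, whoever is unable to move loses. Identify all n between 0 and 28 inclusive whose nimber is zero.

0, 1, 2, 3, 4, 5, 6, 7, 18, 19, 20, 21, 22, 23, 24, 25

G(0) = 0
G(1) = mex{} = 0
G(2) = mex{} = 0
G(3) = mex{} = 0
G(4) = mex{} = 0
G(5) = mex{} = 0
G(6) = mex{} = 0
G(7) = mex{} = 0
G(8) = mex{0} = 1
G(9) = mex{0} = 1
G(10) = mex{0,0} = 1
G(11) = mex{0,0} = 1
G(12) = mex{0,0} = 1
G(13) = mex{0,0} = 1
G(14) = mex{0,0} = 1
G(15) = mex{0,0} = 1
G(16) = mex{1,0} = 2
G(17) = mex{1,0} = 2
G(18) = mex{1,1} = 0
G(19) = mex{1,1} = 0
G(20) = mex{1,1} = 0
G(21) = mex{1,1} = 0
G(22) = mex{1,1} = 0
G(23) = mex{1,1} = 0
G(24) = mex{2,1} = 0
G(25) = mex{2,1} = 0
G(26) = mex{0,2} = 1
G(27) = mex{0,2} = 1
G(28) = mex{0,0} = 1
P-positions are exactly the n with G(n) = 0.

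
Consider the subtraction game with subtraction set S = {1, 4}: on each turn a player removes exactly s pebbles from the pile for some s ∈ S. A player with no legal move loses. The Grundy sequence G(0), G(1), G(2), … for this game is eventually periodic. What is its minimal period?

n :  0  1  2  3  4  5  6  7  8  9 10 11 12 13 14
G :  0  1  0  1  2  0  1  0  1  2  0  1  0  1  2
G(n+5) = G(n) holds for n = 0,…,3 (a full window of length max(S) = 4), so the sequence is purely periodic with period 5.

5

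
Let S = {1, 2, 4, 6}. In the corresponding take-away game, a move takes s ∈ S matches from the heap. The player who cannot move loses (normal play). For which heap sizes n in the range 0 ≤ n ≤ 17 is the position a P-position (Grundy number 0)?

n :  0  1  2  3  4  5  6  7  8  9 10 11 12 13 14 15 16 17
G :  0  1  2  0  1  2  3  4  0  1  2  0  1  2  3  4  0  1
P-positions are exactly the n with G(n) = 0.

0, 3, 8, 11, 16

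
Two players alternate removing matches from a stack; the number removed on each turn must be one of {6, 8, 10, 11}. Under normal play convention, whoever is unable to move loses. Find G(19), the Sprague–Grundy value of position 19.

0

G(0) = 0
G(1) = mex{} = 0
G(2) = mex{} = 0
G(3) = mex{} = 0
G(4) = mex{} = 0
G(5) = mex{} = 0
G(6) = mex{0} = 1
G(7) = mex{0} = 1
G(8) = mex{0,0} = 1
G(9) = mex{0,0} = 1
G(10) = mex{0,0,0} = 1
G(11) = mex{0,0,0,0} = 1
G(12) = mex{1,0,0,0} = 2
G(13) = mex{1,0,0,0} = 2
G(14) = mex{1,1,0,0} = 2
G(15) = mex{1,1,0,0} = 2
G(16) = mex{1,1,1,0} = 2
G(17) = mex{1,1,1,1} = 0
G(18) = mex{2,1,1,1} = 0
G(19) = mex{2,1,1,1} = 0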